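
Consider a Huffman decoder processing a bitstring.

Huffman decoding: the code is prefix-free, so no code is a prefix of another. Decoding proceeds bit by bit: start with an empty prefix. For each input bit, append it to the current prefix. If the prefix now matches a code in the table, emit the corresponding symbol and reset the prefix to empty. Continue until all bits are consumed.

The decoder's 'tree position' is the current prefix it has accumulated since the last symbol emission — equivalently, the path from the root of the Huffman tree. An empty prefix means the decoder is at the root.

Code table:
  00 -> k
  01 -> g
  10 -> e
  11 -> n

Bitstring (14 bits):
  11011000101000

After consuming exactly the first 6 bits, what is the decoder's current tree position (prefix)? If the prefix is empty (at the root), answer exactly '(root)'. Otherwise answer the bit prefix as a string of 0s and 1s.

Bit 0: prefix='1' (no match yet)
Bit 1: prefix='11' -> emit 'n', reset
Bit 2: prefix='0' (no match yet)
Bit 3: prefix='01' -> emit 'g', reset
Bit 4: prefix='1' (no match yet)
Bit 5: prefix='10' -> emit 'e', reset

Answer: (root)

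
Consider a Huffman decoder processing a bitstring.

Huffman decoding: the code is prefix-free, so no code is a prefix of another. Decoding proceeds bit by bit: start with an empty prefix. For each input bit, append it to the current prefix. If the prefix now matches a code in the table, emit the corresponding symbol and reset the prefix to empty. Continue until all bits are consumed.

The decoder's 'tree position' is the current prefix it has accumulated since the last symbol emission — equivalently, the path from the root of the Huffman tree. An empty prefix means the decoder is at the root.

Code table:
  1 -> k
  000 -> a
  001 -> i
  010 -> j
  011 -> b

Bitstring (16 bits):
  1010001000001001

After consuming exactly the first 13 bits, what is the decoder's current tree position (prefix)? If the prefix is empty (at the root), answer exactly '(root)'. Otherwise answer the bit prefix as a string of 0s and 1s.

Answer: (root)

Derivation:
Bit 0: prefix='1' -> emit 'k', reset
Bit 1: prefix='0' (no match yet)
Bit 2: prefix='01' (no match yet)
Bit 3: prefix='010' -> emit 'j', reset
Bit 4: prefix='0' (no match yet)
Bit 5: prefix='00' (no match yet)
Bit 6: prefix='001' -> emit 'i', reset
Bit 7: prefix='0' (no match yet)
Bit 8: prefix='00' (no match yet)
Bit 9: prefix='000' -> emit 'a', reset
Bit 10: prefix='0' (no match yet)
Bit 11: prefix='00' (no match yet)
Bit 12: prefix='001' -> emit 'i', reset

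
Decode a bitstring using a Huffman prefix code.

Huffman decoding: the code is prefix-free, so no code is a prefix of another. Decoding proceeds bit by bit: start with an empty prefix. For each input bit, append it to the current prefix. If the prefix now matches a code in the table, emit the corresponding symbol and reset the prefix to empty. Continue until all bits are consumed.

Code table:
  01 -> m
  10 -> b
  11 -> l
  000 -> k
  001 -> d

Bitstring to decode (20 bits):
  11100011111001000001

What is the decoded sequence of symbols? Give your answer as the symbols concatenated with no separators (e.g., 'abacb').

Answer: lbdlldkd

Derivation:
Bit 0: prefix='1' (no match yet)
Bit 1: prefix='11' -> emit 'l', reset
Bit 2: prefix='1' (no match yet)
Bit 3: prefix='10' -> emit 'b', reset
Bit 4: prefix='0' (no match yet)
Bit 5: prefix='00' (no match yet)
Bit 6: prefix='001' -> emit 'd', reset
Bit 7: prefix='1' (no match yet)
Bit 8: prefix='11' -> emit 'l', reset
Bit 9: prefix='1' (no match yet)
Bit 10: prefix='11' -> emit 'l', reset
Bit 11: prefix='0' (no match yet)
Bit 12: prefix='00' (no match yet)
Bit 13: prefix='001' -> emit 'd', reset
Bit 14: prefix='0' (no match yet)
Bit 15: prefix='00' (no match yet)
Bit 16: prefix='000' -> emit 'k', reset
Bit 17: prefix='0' (no match yet)
Bit 18: prefix='00' (no match yet)
Bit 19: prefix='001' -> emit 'd', reset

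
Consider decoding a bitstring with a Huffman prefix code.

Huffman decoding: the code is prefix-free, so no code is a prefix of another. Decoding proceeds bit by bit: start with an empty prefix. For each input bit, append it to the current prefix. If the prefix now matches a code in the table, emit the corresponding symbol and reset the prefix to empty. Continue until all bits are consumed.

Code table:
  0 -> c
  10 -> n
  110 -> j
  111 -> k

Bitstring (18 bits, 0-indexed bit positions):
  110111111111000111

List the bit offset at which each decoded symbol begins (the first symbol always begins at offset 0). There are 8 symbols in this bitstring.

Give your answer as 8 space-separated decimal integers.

Bit 0: prefix='1' (no match yet)
Bit 1: prefix='11' (no match yet)
Bit 2: prefix='110' -> emit 'j', reset
Bit 3: prefix='1' (no match yet)
Bit 4: prefix='11' (no match yet)
Bit 5: prefix='111' -> emit 'k', reset
Bit 6: prefix='1' (no match yet)
Bit 7: prefix='11' (no match yet)
Bit 8: prefix='111' -> emit 'k', reset
Bit 9: prefix='1' (no match yet)
Bit 10: prefix='11' (no match yet)
Bit 11: prefix='111' -> emit 'k', reset
Bit 12: prefix='0' -> emit 'c', reset
Bit 13: prefix='0' -> emit 'c', reset
Bit 14: prefix='0' -> emit 'c', reset
Bit 15: prefix='1' (no match yet)
Bit 16: prefix='11' (no match yet)
Bit 17: prefix='111' -> emit 'k', reset

Answer: 0 3 6 9 12 13 14 15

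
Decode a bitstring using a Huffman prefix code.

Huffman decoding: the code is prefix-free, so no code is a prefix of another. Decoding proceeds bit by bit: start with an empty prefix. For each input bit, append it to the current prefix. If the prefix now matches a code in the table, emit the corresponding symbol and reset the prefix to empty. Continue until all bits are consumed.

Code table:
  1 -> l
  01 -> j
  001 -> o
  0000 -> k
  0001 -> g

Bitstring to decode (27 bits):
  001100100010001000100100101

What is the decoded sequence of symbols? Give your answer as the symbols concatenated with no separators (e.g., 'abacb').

Bit 0: prefix='0' (no match yet)
Bit 1: prefix='00' (no match yet)
Bit 2: prefix='001' -> emit 'o', reset
Bit 3: prefix='1' -> emit 'l', reset
Bit 4: prefix='0' (no match yet)
Bit 5: prefix='00' (no match yet)
Bit 6: prefix='001' -> emit 'o', reset
Bit 7: prefix='0' (no match yet)
Bit 8: prefix='00' (no match yet)
Bit 9: prefix='000' (no match yet)
Bit 10: prefix='0001' -> emit 'g', reset
Bit 11: prefix='0' (no match yet)
Bit 12: prefix='00' (no match yet)
Bit 13: prefix='000' (no match yet)
Bit 14: prefix='0001' -> emit 'g', reset
Bit 15: prefix='0' (no match yet)
Bit 16: prefix='00' (no match yet)
Bit 17: prefix='000' (no match yet)
Bit 18: prefix='0001' -> emit 'g', reset
Bit 19: prefix='0' (no match yet)
Bit 20: prefix='00' (no match yet)
Bit 21: prefix='001' -> emit 'o', reset
Bit 22: prefix='0' (no match yet)
Bit 23: prefix='00' (no match yet)
Bit 24: prefix='001' -> emit 'o', reset
Bit 25: prefix='0' (no match yet)
Bit 26: prefix='01' -> emit 'j', reset

Answer: ologggooj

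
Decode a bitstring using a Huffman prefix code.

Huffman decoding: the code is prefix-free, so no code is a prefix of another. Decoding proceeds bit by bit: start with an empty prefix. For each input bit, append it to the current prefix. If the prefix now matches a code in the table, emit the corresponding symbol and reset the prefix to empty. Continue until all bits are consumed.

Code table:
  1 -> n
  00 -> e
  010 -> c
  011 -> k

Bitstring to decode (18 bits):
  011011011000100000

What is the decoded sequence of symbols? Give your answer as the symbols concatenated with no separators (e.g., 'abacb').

Bit 0: prefix='0' (no match yet)
Bit 1: prefix='01' (no match yet)
Bit 2: prefix='011' -> emit 'k', reset
Bit 3: prefix='0' (no match yet)
Bit 4: prefix='01' (no match yet)
Bit 5: prefix='011' -> emit 'k', reset
Bit 6: prefix='0' (no match yet)
Bit 7: prefix='01' (no match yet)
Bit 8: prefix='011' -> emit 'k', reset
Bit 9: prefix='0' (no match yet)
Bit 10: prefix='00' -> emit 'e', reset
Bit 11: prefix='0' (no match yet)
Bit 12: prefix='01' (no match yet)
Bit 13: prefix='010' -> emit 'c', reset
Bit 14: prefix='0' (no match yet)
Bit 15: prefix='00' -> emit 'e', reset
Bit 16: prefix='0' (no match yet)
Bit 17: prefix='00' -> emit 'e', reset

Answer: kkkecee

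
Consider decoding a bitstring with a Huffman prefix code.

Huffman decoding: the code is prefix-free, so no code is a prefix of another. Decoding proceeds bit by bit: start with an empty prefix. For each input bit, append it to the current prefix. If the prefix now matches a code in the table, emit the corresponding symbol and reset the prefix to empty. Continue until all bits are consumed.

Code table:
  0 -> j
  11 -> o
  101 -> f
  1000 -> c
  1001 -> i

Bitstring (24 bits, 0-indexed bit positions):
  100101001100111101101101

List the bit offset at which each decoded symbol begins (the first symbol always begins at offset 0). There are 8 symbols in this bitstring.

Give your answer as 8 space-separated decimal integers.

Answer: 0 4 5 9 13 15 18 21

Derivation:
Bit 0: prefix='1' (no match yet)
Bit 1: prefix='10' (no match yet)
Bit 2: prefix='100' (no match yet)
Bit 3: prefix='1001' -> emit 'i', reset
Bit 4: prefix='0' -> emit 'j', reset
Bit 5: prefix='1' (no match yet)
Bit 6: prefix='10' (no match yet)
Bit 7: prefix='100' (no match yet)
Bit 8: prefix='1001' -> emit 'i', reset
Bit 9: prefix='1' (no match yet)
Bit 10: prefix='10' (no match yet)
Bit 11: prefix='100' (no match yet)
Bit 12: prefix='1001' -> emit 'i', reset
Bit 13: prefix='1' (no match yet)
Bit 14: prefix='11' -> emit 'o', reset
Bit 15: prefix='1' (no match yet)
Bit 16: prefix='10' (no match yet)
Bit 17: prefix='101' -> emit 'f', reset
Bit 18: prefix='1' (no match yet)
Bit 19: prefix='10' (no match yet)
Bit 20: prefix='101' -> emit 'f', reset
Bit 21: prefix='1' (no match yet)
Bit 22: prefix='10' (no match yet)
Bit 23: prefix='101' -> emit 'f', reset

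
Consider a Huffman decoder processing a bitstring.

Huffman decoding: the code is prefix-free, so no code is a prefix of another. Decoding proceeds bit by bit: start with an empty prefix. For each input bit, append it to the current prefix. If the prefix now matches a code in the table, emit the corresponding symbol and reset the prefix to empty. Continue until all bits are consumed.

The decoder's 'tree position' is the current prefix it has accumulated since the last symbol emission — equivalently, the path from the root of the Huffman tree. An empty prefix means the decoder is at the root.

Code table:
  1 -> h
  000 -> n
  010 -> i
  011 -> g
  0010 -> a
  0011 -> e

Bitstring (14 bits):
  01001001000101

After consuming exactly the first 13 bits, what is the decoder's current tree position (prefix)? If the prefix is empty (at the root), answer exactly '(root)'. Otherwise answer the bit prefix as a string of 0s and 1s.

Answer: (root)

Derivation:
Bit 0: prefix='0' (no match yet)
Bit 1: prefix='01' (no match yet)
Bit 2: prefix='010' -> emit 'i', reset
Bit 3: prefix='0' (no match yet)
Bit 4: prefix='01' (no match yet)
Bit 5: prefix='010' -> emit 'i', reset
Bit 6: prefix='0' (no match yet)
Bit 7: prefix='01' (no match yet)
Bit 8: prefix='010' -> emit 'i', reset
Bit 9: prefix='0' (no match yet)
Bit 10: prefix='00' (no match yet)
Bit 11: prefix='001' (no match yet)
Bit 12: prefix='0010' -> emit 'a', reset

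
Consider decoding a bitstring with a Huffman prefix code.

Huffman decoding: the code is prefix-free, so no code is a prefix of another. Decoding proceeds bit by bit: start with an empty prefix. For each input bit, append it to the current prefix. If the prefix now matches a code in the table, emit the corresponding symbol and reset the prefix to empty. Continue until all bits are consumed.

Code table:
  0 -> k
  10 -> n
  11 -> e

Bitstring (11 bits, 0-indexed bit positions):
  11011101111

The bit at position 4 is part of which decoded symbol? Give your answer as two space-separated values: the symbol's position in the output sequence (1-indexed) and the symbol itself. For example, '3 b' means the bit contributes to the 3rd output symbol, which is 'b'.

Bit 0: prefix='1' (no match yet)
Bit 1: prefix='11' -> emit 'e', reset
Bit 2: prefix='0' -> emit 'k', reset
Bit 3: prefix='1' (no match yet)
Bit 4: prefix='11' -> emit 'e', reset
Bit 5: prefix='1' (no match yet)
Bit 6: prefix='10' -> emit 'n', reset
Bit 7: prefix='1' (no match yet)
Bit 8: prefix='11' -> emit 'e', reset

Answer: 3 e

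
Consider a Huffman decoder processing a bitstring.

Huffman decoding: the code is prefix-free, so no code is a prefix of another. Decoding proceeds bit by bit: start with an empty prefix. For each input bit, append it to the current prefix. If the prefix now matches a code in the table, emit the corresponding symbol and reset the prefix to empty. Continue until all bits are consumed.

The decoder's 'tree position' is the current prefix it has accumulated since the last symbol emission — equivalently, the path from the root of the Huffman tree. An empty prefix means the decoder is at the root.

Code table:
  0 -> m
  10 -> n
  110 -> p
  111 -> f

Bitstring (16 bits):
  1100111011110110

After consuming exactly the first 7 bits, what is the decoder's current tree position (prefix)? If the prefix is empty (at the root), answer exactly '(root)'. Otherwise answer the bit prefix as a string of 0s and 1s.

Bit 0: prefix='1' (no match yet)
Bit 1: prefix='11' (no match yet)
Bit 2: prefix='110' -> emit 'p', reset
Bit 3: prefix='0' -> emit 'm', reset
Bit 4: prefix='1' (no match yet)
Bit 5: prefix='11' (no match yet)
Bit 6: prefix='111' -> emit 'f', reset

Answer: (root)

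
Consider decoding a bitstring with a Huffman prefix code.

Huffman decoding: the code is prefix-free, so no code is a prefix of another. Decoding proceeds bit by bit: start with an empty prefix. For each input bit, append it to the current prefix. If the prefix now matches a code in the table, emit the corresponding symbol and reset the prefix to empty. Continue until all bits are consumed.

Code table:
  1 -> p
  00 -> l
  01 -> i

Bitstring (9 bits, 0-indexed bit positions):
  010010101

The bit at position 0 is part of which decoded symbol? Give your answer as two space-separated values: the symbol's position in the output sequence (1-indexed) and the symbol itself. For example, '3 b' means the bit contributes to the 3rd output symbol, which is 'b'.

Bit 0: prefix='0' (no match yet)
Bit 1: prefix='01' -> emit 'i', reset
Bit 2: prefix='0' (no match yet)
Bit 3: prefix='00' -> emit 'l', reset
Bit 4: prefix='1' -> emit 'p', reset

Answer: 1 i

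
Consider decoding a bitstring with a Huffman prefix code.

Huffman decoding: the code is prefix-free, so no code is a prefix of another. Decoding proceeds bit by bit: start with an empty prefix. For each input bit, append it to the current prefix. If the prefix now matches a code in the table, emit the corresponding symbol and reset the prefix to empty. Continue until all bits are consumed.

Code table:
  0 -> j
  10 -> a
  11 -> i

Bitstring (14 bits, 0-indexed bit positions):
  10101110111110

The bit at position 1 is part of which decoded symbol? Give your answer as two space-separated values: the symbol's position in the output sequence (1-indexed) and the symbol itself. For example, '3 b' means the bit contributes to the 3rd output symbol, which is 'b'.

Bit 0: prefix='1' (no match yet)
Bit 1: prefix='10' -> emit 'a', reset
Bit 2: prefix='1' (no match yet)
Bit 3: prefix='10' -> emit 'a', reset
Bit 4: prefix='1' (no match yet)
Bit 5: prefix='11' -> emit 'i', reset

Answer: 1 a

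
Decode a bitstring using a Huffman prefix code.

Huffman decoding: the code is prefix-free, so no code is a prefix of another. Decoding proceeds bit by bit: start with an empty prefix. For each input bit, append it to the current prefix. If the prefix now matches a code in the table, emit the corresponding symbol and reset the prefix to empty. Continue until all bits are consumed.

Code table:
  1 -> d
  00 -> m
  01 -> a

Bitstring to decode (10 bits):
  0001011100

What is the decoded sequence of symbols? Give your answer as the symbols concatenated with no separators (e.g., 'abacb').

Bit 0: prefix='0' (no match yet)
Bit 1: prefix='00' -> emit 'm', reset
Bit 2: prefix='0' (no match yet)
Bit 3: prefix='01' -> emit 'a', reset
Bit 4: prefix='0' (no match yet)
Bit 5: prefix='01' -> emit 'a', reset
Bit 6: prefix='1' -> emit 'd', reset
Bit 7: prefix='1' -> emit 'd', reset
Bit 8: prefix='0' (no match yet)
Bit 9: prefix='00' -> emit 'm', reset

Answer: maaddm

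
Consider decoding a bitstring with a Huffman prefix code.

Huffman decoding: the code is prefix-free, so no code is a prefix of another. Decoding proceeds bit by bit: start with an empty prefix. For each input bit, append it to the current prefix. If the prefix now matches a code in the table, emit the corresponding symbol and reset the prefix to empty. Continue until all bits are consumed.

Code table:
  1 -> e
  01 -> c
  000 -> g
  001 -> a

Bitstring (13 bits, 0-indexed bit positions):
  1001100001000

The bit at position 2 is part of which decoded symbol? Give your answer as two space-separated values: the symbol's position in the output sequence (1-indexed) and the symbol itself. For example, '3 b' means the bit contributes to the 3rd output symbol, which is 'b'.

Answer: 2 a

Derivation:
Bit 0: prefix='1' -> emit 'e', reset
Bit 1: prefix='0' (no match yet)
Bit 2: prefix='00' (no match yet)
Bit 3: prefix='001' -> emit 'a', reset
Bit 4: prefix='1' -> emit 'e', reset
Bit 5: prefix='0' (no match yet)
Bit 6: prefix='00' (no match yet)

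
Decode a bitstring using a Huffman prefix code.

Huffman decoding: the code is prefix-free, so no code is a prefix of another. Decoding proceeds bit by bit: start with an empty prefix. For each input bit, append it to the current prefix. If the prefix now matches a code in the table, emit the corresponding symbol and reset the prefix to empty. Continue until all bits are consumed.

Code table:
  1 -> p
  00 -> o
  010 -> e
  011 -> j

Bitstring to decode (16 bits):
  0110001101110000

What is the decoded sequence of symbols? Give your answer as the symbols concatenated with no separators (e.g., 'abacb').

Bit 0: prefix='0' (no match yet)
Bit 1: prefix='01' (no match yet)
Bit 2: prefix='011' -> emit 'j', reset
Bit 3: prefix='0' (no match yet)
Bit 4: prefix='00' -> emit 'o', reset
Bit 5: prefix='0' (no match yet)
Bit 6: prefix='01' (no match yet)
Bit 7: prefix='011' -> emit 'j', reset
Bit 8: prefix='0' (no match yet)
Bit 9: prefix='01' (no match yet)
Bit 10: prefix='011' -> emit 'j', reset
Bit 11: prefix='1' -> emit 'p', reset
Bit 12: prefix='0' (no match yet)
Bit 13: prefix='00' -> emit 'o', reset
Bit 14: prefix='0' (no match yet)
Bit 15: prefix='00' -> emit 'o', reset

Answer: jojjpoo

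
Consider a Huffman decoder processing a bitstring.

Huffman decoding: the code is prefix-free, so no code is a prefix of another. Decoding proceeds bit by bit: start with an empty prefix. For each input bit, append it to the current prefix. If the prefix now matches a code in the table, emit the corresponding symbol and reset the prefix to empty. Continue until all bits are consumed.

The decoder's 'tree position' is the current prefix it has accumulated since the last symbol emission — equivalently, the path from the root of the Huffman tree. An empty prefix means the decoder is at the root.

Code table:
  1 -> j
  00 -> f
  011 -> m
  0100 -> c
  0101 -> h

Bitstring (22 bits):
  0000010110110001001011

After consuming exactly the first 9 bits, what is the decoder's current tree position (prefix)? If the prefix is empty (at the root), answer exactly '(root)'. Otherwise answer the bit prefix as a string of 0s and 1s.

Bit 0: prefix='0' (no match yet)
Bit 1: prefix='00' -> emit 'f', reset
Bit 2: prefix='0' (no match yet)
Bit 3: prefix='00' -> emit 'f', reset
Bit 4: prefix='0' (no match yet)
Bit 5: prefix='01' (no match yet)
Bit 6: prefix='010' (no match yet)
Bit 7: prefix='0101' -> emit 'h', reset
Bit 8: prefix='1' -> emit 'j', reset

Answer: (root)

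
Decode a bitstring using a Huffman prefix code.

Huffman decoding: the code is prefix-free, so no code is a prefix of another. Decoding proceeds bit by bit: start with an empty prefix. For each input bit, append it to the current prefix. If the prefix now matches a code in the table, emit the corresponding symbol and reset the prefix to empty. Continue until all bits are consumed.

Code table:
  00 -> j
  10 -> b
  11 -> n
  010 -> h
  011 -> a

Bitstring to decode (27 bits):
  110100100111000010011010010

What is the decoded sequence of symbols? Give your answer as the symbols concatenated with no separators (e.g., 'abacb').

Bit 0: prefix='1' (no match yet)
Bit 1: prefix='11' -> emit 'n', reset
Bit 2: prefix='0' (no match yet)
Bit 3: prefix='01' (no match yet)
Bit 4: prefix='010' -> emit 'h', reset
Bit 5: prefix='0' (no match yet)
Bit 6: prefix='01' (no match yet)
Bit 7: prefix='010' -> emit 'h', reset
Bit 8: prefix='0' (no match yet)
Bit 9: prefix='01' (no match yet)
Bit 10: prefix='011' -> emit 'a', reset
Bit 11: prefix='1' (no match yet)
Bit 12: prefix='10' -> emit 'b', reset
Bit 13: prefix='0' (no match yet)
Bit 14: prefix='00' -> emit 'j', reset
Bit 15: prefix='0' (no match yet)
Bit 16: prefix='01' (no match yet)
Bit 17: prefix='010' -> emit 'h', reset
Bit 18: prefix='0' (no match yet)
Bit 19: prefix='01' (no match yet)
Bit 20: prefix='011' -> emit 'a', reset
Bit 21: prefix='0' (no match yet)
Bit 22: prefix='01' (no match yet)
Bit 23: prefix='010' -> emit 'h', reset
Bit 24: prefix='0' (no match yet)
Bit 25: prefix='01' (no match yet)
Bit 26: prefix='010' -> emit 'h', reset

Answer: nhhabjhahh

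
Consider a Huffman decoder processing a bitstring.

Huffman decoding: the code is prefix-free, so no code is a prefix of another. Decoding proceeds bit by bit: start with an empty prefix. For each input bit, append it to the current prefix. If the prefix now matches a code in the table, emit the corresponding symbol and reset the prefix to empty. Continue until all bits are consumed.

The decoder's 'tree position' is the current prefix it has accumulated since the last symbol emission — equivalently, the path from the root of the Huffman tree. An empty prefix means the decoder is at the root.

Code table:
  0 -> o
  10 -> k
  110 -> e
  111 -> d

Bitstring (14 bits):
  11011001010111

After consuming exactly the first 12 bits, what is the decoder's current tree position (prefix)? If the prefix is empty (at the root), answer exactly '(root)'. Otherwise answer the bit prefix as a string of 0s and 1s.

Answer: 1

Derivation:
Bit 0: prefix='1' (no match yet)
Bit 1: prefix='11' (no match yet)
Bit 2: prefix='110' -> emit 'e', reset
Bit 3: prefix='1' (no match yet)
Bit 4: prefix='11' (no match yet)
Bit 5: prefix='110' -> emit 'e', reset
Bit 6: prefix='0' -> emit 'o', reset
Bit 7: prefix='1' (no match yet)
Bit 8: prefix='10' -> emit 'k', reset
Bit 9: prefix='1' (no match yet)
Bit 10: prefix='10' -> emit 'k', reset
Bit 11: prefix='1' (no match yet)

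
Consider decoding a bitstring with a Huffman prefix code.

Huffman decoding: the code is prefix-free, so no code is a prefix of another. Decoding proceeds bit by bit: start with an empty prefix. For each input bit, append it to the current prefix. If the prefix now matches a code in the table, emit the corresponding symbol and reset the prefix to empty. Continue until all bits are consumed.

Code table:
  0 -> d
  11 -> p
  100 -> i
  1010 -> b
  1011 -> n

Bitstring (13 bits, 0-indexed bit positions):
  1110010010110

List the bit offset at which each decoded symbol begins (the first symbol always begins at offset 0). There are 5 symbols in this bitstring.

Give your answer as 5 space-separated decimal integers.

Answer: 0 2 5 8 12

Derivation:
Bit 0: prefix='1' (no match yet)
Bit 1: prefix='11' -> emit 'p', reset
Bit 2: prefix='1' (no match yet)
Bit 3: prefix='10' (no match yet)
Bit 4: prefix='100' -> emit 'i', reset
Bit 5: prefix='1' (no match yet)
Bit 6: prefix='10' (no match yet)
Bit 7: prefix='100' -> emit 'i', reset
Bit 8: prefix='1' (no match yet)
Bit 9: prefix='10' (no match yet)
Bit 10: prefix='101' (no match yet)
Bit 11: prefix='1011' -> emit 'n', reset
Bit 12: prefix='0' -> emit 'd', reset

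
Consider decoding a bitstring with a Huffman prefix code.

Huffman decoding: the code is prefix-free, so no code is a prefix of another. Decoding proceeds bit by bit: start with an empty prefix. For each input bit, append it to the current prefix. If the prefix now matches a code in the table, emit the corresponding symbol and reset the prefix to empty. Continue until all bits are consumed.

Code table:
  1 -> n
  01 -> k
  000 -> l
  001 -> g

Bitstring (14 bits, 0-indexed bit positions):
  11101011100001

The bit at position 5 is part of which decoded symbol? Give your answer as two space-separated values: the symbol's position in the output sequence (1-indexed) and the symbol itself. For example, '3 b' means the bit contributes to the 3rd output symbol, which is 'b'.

Answer: 5 k

Derivation:
Bit 0: prefix='1' -> emit 'n', reset
Bit 1: prefix='1' -> emit 'n', reset
Bit 2: prefix='1' -> emit 'n', reset
Bit 3: prefix='0' (no match yet)
Bit 4: prefix='01' -> emit 'k', reset
Bit 5: prefix='0' (no match yet)
Bit 6: prefix='01' -> emit 'k', reset
Bit 7: prefix='1' -> emit 'n', reset
Bit 8: prefix='1' -> emit 'n', reset
Bit 9: prefix='0' (no match yet)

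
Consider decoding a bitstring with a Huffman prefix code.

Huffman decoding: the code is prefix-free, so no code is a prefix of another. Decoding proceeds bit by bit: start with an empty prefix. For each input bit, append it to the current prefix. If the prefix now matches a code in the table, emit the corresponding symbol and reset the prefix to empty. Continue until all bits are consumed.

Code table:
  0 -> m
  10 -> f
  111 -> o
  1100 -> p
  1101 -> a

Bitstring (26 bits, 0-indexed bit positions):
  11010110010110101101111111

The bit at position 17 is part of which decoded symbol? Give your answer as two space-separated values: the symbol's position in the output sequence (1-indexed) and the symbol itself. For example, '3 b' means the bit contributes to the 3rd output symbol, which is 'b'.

Bit 0: prefix='1' (no match yet)
Bit 1: prefix='11' (no match yet)
Bit 2: prefix='110' (no match yet)
Bit 3: prefix='1101' -> emit 'a', reset
Bit 4: prefix='0' -> emit 'm', reset
Bit 5: prefix='1' (no match yet)
Bit 6: prefix='11' (no match yet)
Bit 7: prefix='110' (no match yet)
Bit 8: prefix='1100' -> emit 'p', reset
Bit 9: prefix='1' (no match yet)
Bit 10: prefix='10' -> emit 'f', reset
Bit 11: prefix='1' (no match yet)
Bit 12: prefix='11' (no match yet)
Bit 13: prefix='110' (no match yet)
Bit 14: prefix='1101' -> emit 'a', reset
Bit 15: prefix='0' -> emit 'm', reset
Bit 16: prefix='1' (no match yet)
Bit 17: prefix='11' (no match yet)
Bit 18: prefix='110' (no match yet)
Bit 19: prefix='1101' -> emit 'a', reset
Bit 20: prefix='1' (no match yet)
Bit 21: prefix='11' (no match yet)

Answer: 7 a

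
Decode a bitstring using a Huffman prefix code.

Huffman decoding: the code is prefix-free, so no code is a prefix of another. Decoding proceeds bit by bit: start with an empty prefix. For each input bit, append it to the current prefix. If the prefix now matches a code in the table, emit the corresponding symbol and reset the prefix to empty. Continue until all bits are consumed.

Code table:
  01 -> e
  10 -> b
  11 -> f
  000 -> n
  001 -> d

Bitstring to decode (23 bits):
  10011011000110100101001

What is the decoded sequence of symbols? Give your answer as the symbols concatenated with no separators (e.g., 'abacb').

Answer: bebfnfeded

Derivation:
Bit 0: prefix='1' (no match yet)
Bit 1: prefix='10' -> emit 'b', reset
Bit 2: prefix='0' (no match yet)
Bit 3: prefix='01' -> emit 'e', reset
Bit 4: prefix='1' (no match yet)
Bit 5: prefix='10' -> emit 'b', reset
Bit 6: prefix='1' (no match yet)
Bit 7: prefix='11' -> emit 'f', reset
Bit 8: prefix='0' (no match yet)
Bit 9: prefix='00' (no match yet)
Bit 10: prefix='000' -> emit 'n', reset
Bit 11: prefix='1' (no match yet)
Bit 12: prefix='11' -> emit 'f', reset
Bit 13: prefix='0' (no match yet)
Bit 14: prefix='01' -> emit 'e', reset
Bit 15: prefix='0' (no match yet)
Bit 16: prefix='00' (no match yet)
Bit 17: prefix='001' -> emit 'd', reset
Bit 18: prefix='0' (no match yet)
Bit 19: prefix='01' -> emit 'e', reset
Bit 20: prefix='0' (no match yet)
Bit 21: prefix='00' (no match yet)
Bit 22: prefix='001' -> emit 'd', reset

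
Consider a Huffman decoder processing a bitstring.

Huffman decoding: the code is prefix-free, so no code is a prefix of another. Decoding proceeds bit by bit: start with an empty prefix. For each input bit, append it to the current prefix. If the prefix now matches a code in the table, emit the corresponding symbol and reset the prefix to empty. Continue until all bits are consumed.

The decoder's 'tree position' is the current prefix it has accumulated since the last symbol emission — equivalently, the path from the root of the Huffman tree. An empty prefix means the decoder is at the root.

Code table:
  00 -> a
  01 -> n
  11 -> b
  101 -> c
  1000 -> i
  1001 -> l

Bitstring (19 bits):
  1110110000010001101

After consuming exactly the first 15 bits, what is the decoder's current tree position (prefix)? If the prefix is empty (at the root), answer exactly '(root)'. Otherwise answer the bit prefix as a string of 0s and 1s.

Answer: (root)

Derivation:
Bit 0: prefix='1' (no match yet)
Bit 1: prefix='11' -> emit 'b', reset
Bit 2: prefix='1' (no match yet)
Bit 3: prefix='10' (no match yet)
Bit 4: prefix='101' -> emit 'c', reset
Bit 5: prefix='1' (no match yet)
Bit 6: prefix='10' (no match yet)
Bit 7: prefix='100' (no match yet)
Bit 8: prefix='1000' -> emit 'i', reset
Bit 9: prefix='0' (no match yet)
Bit 10: prefix='00' -> emit 'a', reset
Bit 11: prefix='1' (no match yet)
Bit 12: prefix='10' (no match yet)
Bit 13: prefix='100' (no match yet)
Bit 14: prefix='1000' -> emit 'i', reset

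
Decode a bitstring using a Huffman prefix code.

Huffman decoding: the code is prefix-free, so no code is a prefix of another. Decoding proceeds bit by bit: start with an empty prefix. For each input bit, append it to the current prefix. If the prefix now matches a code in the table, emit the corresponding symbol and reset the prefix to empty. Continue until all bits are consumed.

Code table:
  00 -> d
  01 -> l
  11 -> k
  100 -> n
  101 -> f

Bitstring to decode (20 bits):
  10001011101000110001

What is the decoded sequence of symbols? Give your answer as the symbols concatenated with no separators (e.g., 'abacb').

Answer: nllkldlnl

Derivation:
Bit 0: prefix='1' (no match yet)
Bit 1: prefix='10' (no match yet)
Bit 2: prefix='100' -> emit 'n', reset
Bit 3: prefix='0' (no match yet)
Bit 4: prefix='01' -> emit 'l', reset
Bit 5: prefix='0' (no match yet)
Bit 6: prefix='01' -> emit 'l', reset
Bit 7: prefix='1' (no match yet)
Bit 8: prefix='11' -> emit 'k', reset
Bit 9: prefix='0' (no match yet)
Bit 10: prefix='01' -> emit 'l', reset
Bit 11: prefix='0' (no match yet)
Bit 12: prefix='00' -> emit 'd', reset
Bit 13: prefix='0' (no match yet)
Bit 14: prefix='01' -> emit 'l', reset
Bit 15: prefix='1' (no match yet)
Bit 16: prefix='10' (no match yet)
Bit 17: prefix='100' -> emit 'n', reset
Bit 18: prefix='0' (no match yet)
Bit 19: prefix='01' -> emit 'l', reset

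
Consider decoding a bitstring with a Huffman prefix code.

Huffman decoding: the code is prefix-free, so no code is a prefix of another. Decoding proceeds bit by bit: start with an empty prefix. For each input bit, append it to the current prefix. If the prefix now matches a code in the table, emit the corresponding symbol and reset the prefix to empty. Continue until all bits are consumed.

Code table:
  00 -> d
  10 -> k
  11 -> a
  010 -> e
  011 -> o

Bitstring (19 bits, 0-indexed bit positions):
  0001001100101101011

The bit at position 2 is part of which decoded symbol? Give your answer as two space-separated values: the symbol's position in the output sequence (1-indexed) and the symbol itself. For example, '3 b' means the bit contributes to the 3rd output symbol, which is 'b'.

Bit 0: prefix='0' (no match yet)
Bit 1: prefix='00' -> emit 'd', reset
Bit 2: prefix='0' (no match yet)
Bit 3: prefix='01' (no match yet)
Bit 4: prefix='010' -> emit 'e', reset
Bit 5: prefix='0' (no match yet)
Bit 6: prefix='01' (no match yet)

Answer: 2 e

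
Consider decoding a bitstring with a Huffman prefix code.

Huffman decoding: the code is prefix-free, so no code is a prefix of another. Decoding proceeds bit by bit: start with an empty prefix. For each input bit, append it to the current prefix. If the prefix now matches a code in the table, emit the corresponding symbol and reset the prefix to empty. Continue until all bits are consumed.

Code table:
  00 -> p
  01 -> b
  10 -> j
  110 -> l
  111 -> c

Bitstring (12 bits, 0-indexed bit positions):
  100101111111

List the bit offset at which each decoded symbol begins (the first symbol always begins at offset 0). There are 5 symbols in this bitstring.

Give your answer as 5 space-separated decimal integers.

Bit 0: prefix='1' (no match yet)
Bit 1: prefix='10' -> emit 'j', reset
Bit 2: prefix='0' (no match yet)
Bit 3: prefix='01' -> emit 'b', reset
Bit 4: prefix='0' (no match yet)
Bit 5: prefix='01' -> emit 'b', reset
Bit 6: prefix='1' (no match yet)
Bit 7: prefix='11' (no match yet)
Bit 8: prefix='111' -> emit 'c', reset
Bit 9: prefix='1' (no match yet)
Bit 10: prefix='11' (no match yet)
Bit 11: prefix='111' -> emit 'c', reset

Answer: 0 2 4 6 9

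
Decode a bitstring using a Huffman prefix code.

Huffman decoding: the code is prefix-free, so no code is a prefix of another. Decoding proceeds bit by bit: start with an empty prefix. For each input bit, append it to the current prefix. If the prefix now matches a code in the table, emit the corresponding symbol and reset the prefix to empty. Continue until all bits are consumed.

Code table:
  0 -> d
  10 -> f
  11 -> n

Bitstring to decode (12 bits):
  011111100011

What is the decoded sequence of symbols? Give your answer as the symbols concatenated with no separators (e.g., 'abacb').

Answer: dnnndddn

Derivation:
Bit 0: prefix='0' -> emit 'd', reset
Bit 1: prefix='1' (no match yet)
Bit 2: prefix='11' -> emit 'n', reset
Bit 3: prefix='1' (no match yet)
Bit 4: prefix='11' -> emit 'n', reset
Bit 5: prefix='1' (no match yet)
Bit 6: prefix='11' -> emit 'n', reset
Bit 7: prefix='0' -> emit 'd', reset
Bit 8: prefix='0' -> emit 'd', reset
Bit 9: prefix='0' -> emit 'd', reset
Bit 10: prefix='1' (no match yet)
Bit 11: prefix='11' -> emit 'n', reset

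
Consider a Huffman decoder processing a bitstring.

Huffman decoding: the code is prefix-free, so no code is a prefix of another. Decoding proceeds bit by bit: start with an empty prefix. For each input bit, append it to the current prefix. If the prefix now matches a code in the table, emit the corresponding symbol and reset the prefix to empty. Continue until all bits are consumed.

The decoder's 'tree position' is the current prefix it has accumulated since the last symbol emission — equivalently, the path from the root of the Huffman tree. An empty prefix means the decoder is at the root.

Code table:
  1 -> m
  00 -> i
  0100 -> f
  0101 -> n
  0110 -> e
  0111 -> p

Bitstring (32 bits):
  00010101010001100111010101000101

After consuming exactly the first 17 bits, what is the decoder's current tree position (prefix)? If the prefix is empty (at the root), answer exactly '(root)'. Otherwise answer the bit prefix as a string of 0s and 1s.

Bit 0: prefix='0' (no match yet)
Bit 1: prefix='00' -> emit 'i', reset
Bit 2: prefix='0' (no match yet)
Bit 3: prefix='01' (no match yet)
Bit 4: prefix='010' (no match yet)
Bit 5: prefix='0101' -> emit 'n', reset
Bit 6: prefix='0' (no match yet)
Bit 7: prefix='01' (no match yet)
Bit 8: prefix='010' (no match yet)
Bit 9: prefix='0101' -> emit 'n', reset
Bit 10: prefix='0' (no match yet)
Bit 11: prefix='00' -> emit 'i', reset
Bit 12: prefix='0' (no match yet)
Bit 13: prefix='01' (no match yet)
Bit 14: prefix='011' (no match yet)
Bit 15: prefix='0110' -> emit 'e', reset
Bit 16: prefix='0' (no match yet)

Answer: 0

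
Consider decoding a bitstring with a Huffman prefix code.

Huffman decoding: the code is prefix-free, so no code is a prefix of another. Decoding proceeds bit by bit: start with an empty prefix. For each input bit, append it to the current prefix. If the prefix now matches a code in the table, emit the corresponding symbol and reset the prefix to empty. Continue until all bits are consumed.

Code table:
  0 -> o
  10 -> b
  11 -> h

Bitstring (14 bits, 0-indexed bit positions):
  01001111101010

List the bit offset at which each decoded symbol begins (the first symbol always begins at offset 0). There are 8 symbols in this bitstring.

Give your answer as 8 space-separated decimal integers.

Bit 0: prefix='0' -> emit 'o', reset
Bit 1: prefix='1' (no match yet)
Bit 2: prefix='10' -> emit 'b', reset
Bit 3: prefix='0' -> emit 'o', reset
Bit 4: prefix='1' (no match yet)
Bit 5: prefix='11' -> emit 'h', reset
Bit 6: prefix='1' (no match yet)
Bit 7: prefix='11' -> emit 'h', reset
Bit 8: prefix='1' (no match yet)
Bit 9: prefix='10' -> emit 'b', reset
Bit 10: prefix='1' (no match yet)
Bit 11: prefix='10' -> emit 'b', reset
Bit 12: prefix='1' (no match yet)
Bit 13: prefix='10' -> emit 'b', reset

Answer: 0 1 3 4 6 8 10 12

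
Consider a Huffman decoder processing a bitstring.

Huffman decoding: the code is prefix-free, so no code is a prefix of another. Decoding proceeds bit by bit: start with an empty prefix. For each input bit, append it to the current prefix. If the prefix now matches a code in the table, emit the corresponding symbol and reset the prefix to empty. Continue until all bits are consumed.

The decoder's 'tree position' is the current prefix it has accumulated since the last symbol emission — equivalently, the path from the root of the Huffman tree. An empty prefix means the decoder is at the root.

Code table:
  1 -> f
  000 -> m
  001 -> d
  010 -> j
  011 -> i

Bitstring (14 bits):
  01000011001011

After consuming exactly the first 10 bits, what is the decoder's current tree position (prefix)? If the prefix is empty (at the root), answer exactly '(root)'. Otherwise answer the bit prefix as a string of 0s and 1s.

Bit 0: prefix='0' (no match yet)
Bit 1: prefix='01' (no match yet)
Bit 2: prefix='010' -> emit 'j', reset
Bit 3: prefix='0' (no match yet)
Bit 4: prefix='00' (no match yet)
Bit 5: prefix='000' -> emit 'm', reset
Bit 6: prefix='1' -> emit 'f', reset
Bit 7: prefix='1' -> emit 'f', reset
Bit 8: prefix='0' (no match yet)
Bit 9: prefix='00' (no match yet)

Answer: 00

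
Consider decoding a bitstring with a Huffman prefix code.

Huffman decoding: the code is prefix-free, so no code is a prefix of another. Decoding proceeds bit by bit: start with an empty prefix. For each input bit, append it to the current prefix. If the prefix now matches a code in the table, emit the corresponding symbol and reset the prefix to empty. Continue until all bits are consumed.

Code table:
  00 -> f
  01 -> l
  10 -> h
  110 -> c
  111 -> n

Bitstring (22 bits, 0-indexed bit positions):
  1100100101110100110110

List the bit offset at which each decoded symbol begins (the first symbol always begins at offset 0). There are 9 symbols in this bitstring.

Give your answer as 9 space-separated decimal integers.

Bit 0: prefix='1' (no match yet)
Bit 1: prefix='11' (no match yet)
Bit 2: prefix='110' -> emit 'c', reset
Bit 3: prefix='0' (no match yet)
Bit 4: prefix='01' -> emit 'l', reset
Bit 5: prefix='0' (no match yet)
Bit 6: prefix='00' -> emit 'f', reset
Bit 7: prefix='1' (no match yet)
Bit 8: prefix='10' -> emit 'h', reset
Bit 9: prefix='1' (no match yet)
Bit 10: prefix='11' (no match yet)
Bit 11: prefix='111' -> emit 'n', reset
Bit 12: prefix='0' (no match yet)
Bit 13: prefix='01' -> emit 'l', reset
Bit 14: prefix='0' (no match yet)
Bit 15: prefix='00' -> emit 'f', reset
Bit 16: prefix='1' (no match yet)
Bit 17: prefix='11' (no match yet)
Bit 18: prefix='110' -> emit 'c', reset
Bit 19: prefix='1' (no match yet)
Bit 20: prefix='11' (no match yet)
Bit 21: prefix='110' -> emit 'c', reset

Answer: 0 3 5 7 9 12 14 16 19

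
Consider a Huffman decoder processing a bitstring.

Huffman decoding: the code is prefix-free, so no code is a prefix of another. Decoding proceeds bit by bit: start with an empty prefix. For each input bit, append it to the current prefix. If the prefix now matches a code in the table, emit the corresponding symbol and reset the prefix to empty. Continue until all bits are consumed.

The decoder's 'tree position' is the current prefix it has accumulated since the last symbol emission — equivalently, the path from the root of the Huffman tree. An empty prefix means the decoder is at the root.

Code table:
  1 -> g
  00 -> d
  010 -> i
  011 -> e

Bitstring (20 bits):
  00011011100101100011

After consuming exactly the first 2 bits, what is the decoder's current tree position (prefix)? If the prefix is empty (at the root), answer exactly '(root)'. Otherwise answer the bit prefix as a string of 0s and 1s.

Bit 0: prefix='0' (no match yet)
Bit 1: prefix='00' -> emit 'd', reset

Answer: (root)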